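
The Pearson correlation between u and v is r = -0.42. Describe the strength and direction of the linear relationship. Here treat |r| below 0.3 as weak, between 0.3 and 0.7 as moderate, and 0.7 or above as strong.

moderate negative

r = -0.42 < 0 so the relationship is negative.
|r| = 0.42, which falls in the moderate range.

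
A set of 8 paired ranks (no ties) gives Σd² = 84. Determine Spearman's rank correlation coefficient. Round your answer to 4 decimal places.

0.0000

ρ = 1 − 6Σd² / [n(n²−1)] = 1 − 6×84 / (8×63)
  = 1 − 504/504 = 1 − 1.00000 ≈ 0.0000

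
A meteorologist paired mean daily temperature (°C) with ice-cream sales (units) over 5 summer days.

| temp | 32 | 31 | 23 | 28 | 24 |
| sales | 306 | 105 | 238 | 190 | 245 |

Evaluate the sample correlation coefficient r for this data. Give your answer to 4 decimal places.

n = 5, Σx = 138, Σy = 1084, Σx² = 3874, Σy² = 257430, Σxy = 29721
nΣxy − ΣxΣy = 148605 − 149592 = -987
nΣx² − (Σx)² = 19370 − 19044 = 326; nΣy² − (Σy)² = 1287150 − 1175056 = 112094
r = -987 / √(326 × 112094) = -987 / 6045.0512 ≈ -0.1633

-0.1633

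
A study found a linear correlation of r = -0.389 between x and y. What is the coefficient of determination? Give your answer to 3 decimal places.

0.151

r² = (-0.389)² = 0.151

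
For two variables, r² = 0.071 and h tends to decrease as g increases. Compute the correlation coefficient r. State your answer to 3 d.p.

|r| = √0.071 = 0.266
The association is negative, so r = −0.266.

-0.266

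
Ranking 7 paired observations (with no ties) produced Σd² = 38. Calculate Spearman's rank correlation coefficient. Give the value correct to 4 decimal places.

ρ = 1 − 6Σd² / [n(n²−1)] = 1 − 6×38 / (7×48)
  = 1 − 228/336 = 1 − 0.67857 ≈ 0.3214

0.3214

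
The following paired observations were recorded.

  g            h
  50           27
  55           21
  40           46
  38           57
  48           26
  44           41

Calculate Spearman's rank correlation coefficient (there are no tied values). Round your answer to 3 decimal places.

-0.943

Rank g: 5, 6, 2, 1, 4, 3
Rank h: 3, 1, 5, 6, 2, 4
d = rank(g) − rank(h): 2, 5, -3, -5, 2, -1; Σd² = 68
ρ = 1 − 6Σd² / [n(n²−1)] = 1 − 6×68 / (6×35) = 1 − 408/210 ≈ -0.943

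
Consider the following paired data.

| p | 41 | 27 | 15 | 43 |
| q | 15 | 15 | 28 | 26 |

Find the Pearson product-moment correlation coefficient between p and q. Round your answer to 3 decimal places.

-0.321

n = 4, Σp = 126, Σq = 84, Σp² = 4484, Σq² = 1910, Σpq = 2558
nΣpq − ΣpΣq = 10232 − 10584 = -352
nΣp² − (Σp)² = 17936 − 15876 = 2060; nΣq² − (Σq)² = 7640 − 7056 = 584
r = -352 / √(2060 × 584) = -352 / 1096.8318 ≈ -0.321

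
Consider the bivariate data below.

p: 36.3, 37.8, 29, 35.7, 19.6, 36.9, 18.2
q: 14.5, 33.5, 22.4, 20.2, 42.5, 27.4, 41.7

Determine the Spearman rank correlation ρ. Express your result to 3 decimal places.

-0.393

Rank p: 5, 7, 3, 4, 2, 6, 1
Rank q: 1, 5, 3, 2, 7, 4, 6
d = rank(p) − rank(q): 4, 2, 0, 2, -5, 2, -5; Σd² = 78
ρ = 1 − 6Σd² / [n(n²−1)] = 1 − 6×78 / (7×48) = 1 − 468/336 ≈ -0.393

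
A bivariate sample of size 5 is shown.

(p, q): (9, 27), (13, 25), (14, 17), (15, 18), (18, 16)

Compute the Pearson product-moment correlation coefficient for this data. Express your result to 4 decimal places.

n = 5, Σp = 69, Σq = 103, Σp² = 995, Σq² = 2223, Σpq = 1364
nΣpq − ΣpΣq = 6820 − 7107 = -287
nΣp² − (Σp)² = 4975 − 4761 = 214; nΣq² − (Σq)² = 11115 − 10609 = 506
r = -287 / √(214 × 506) = -287 / 329.0653 ≈ -0.8722

-0.8722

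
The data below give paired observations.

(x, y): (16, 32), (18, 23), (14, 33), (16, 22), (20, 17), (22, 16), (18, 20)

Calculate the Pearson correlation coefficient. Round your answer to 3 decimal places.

n = 7, Σx = 124, Σy = 163, Σx² = 2240, Σy² = 4071, Σxy = 2792
nΣxy − ΣxΣy = 19544 − 20212 = -668
nΣx² − (Σx)² = 15680 − 15376 = 304; nΣy² − (Σy)² = 28497 − 26569 = 1928
r = -668 / √(304 × 1928) = -668 / 765.5795 ≈ -0.873

-0.873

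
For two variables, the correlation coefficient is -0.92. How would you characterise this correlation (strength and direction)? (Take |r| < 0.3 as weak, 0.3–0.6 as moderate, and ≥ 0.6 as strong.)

strong negative

r = -0.92 < 0 so the relationship is negative.
|r| = 0.92, which falls in the strong range.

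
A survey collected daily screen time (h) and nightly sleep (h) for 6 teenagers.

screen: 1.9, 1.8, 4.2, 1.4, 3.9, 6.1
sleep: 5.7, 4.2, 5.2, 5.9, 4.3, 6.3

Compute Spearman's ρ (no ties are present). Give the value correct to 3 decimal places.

Rank screen: 3, 2, 5, 1, 4, 6
Rank sleep: 4, 1, 3, 5, 2, 6
d = rank(screen) − rank(sleep): -1, 1, 2, -4, 2, 0; Σd² = 26
ρ = 1 − 6Σd² / [n(n²−1)] = 1 − 6×26 / (6×35) = 1 − 156/210 ≈ 0.257

0.257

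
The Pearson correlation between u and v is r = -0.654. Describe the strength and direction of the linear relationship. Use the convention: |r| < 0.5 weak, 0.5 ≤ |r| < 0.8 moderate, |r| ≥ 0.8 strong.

moderate negative

r = -0.654 < 0 so the relationship is negative.
|r| = 0.654, which falls in the moderate range.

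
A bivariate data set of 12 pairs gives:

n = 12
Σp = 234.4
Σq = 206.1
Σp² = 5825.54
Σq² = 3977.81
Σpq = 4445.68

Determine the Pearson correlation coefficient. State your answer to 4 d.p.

r = (nΣpq − ΣpΣq) / √[(nΣp² − (Σp)²)(nΣq² − (Σq)²)]
Numerator: 12×4445.68 − 234.4×206.1 = 5038.32
Denominator: √[(69906.48 − 54943.36)(47733.72 − 42477.21)] = √[14963.12 × 5256.51] = 8868.6972
r = 5038.32 / 8868.6972 ≈ 0.5681

0.5681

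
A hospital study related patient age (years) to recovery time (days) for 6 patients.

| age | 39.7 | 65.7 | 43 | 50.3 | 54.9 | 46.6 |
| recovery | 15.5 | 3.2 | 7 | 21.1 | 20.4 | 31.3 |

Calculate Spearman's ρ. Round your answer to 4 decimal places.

-0.1429

Rank age: 1, 6, 2, 4, 5, 3
Rank recovery: 3, 1, 2, 5, 4, 6
d = rank(age) − rank(recovery): -2, 5, 0, -1, 1, -3; Σd² = 40
ρ = 1 − 6Σd² / [n(n²−1)] = 1 − 6×40 / (6×35) = 1 − 240/210 ≈ -0.1429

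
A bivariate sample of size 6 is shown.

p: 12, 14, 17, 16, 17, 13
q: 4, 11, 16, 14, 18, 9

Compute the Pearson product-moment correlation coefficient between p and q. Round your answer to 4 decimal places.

n = 6, Σp = 89, Σq = 72, Σp² = 1343, Σq² = 994, Σpq = 1121
nΣpq − ΣpΣq = 6726 − 6408 = 318
nΣp² − (Σp)² = 8058 − 7921 = 137; nΣq² − (Σq)² = 5964 − 5184 = 780
r = 318 / √(137 × 780) = 318 / 326.8945 ≈ 0.9728

0.9728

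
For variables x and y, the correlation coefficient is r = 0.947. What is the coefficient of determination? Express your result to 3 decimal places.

r² = (0.947)² = 0.897

0.897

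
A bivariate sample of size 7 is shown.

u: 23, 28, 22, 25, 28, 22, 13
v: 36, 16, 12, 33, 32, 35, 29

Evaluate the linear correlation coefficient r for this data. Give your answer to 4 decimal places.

n = 7, Σu = 161, Σv = 193, Σu² = 3859, Σv² = 5875, Σuv = 4408
nΣuv − ΣuΣv = 30856 − 31073 = -217
nΣu² − (Σu)² = 27013 − 25921 = 1092; nΣv² − (Σv)² = 41125 − 37249 = 3876
r = -217 / √(1092 × 3876) = -217 / 2057.3264 ≈ -0.1055

-0.1055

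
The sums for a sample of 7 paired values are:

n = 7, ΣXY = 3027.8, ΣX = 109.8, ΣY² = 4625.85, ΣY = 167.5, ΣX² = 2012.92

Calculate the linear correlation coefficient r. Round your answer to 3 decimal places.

0.945

r = (nΣXY − ΣXΣY) / √[(nΣX² − (ΣX)²)(nΣY² − (ΣY)²)]
Numerator: 7×3027.8 − 109.8×167.5 = 2803.1
Denominator: √[(14090.44 − 12056.04)(32380.95 − 28056.25)] = √[2034.4 × 4324.7] = 2966.1709
r = 2803.1 / 2966.1709 ≈ 0.945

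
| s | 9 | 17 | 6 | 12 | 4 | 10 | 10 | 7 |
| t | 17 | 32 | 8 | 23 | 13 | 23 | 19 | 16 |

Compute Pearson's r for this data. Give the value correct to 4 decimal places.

0.9297

n = 8, Σs = 75, Σt = 151, Σs² = 815, Σt² = 3221, Σst = 1605
nΣst − ΣsΣt = 12840 − 11325 = 1515
nΣs² − (Σs)² = 6520 − 5625 = 895; nΣt² − (Σt)² = 25768 − 22801 = 2967
r = 1515 / √(895 × 2967) = 1515 / 1629.5598 ≈ 0.9297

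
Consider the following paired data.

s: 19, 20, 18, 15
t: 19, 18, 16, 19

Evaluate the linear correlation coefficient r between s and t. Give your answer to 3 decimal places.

n = 4, Σs = 72, Σt = 72, Σs² = 1310, Σt² = 1302, Σst = 1294
nΣst − ΣsΣt = 5176 − 5184 = -8
nΣs² − (Σs)² = 5240 − 5184 = 56; nΣt² − (Σt)² = 5208 − 5184 = 24
r = -8 / √(56 × 24) = -8 / 36.6606 ≈ -0.218

-0.218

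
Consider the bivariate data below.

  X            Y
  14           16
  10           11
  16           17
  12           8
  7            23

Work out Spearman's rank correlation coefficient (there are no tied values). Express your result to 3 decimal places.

-0.100

Rank X: 4, 2, 5, 3, 1
Rank Y: 3, 2, 4, 1, 5
d = rank(X) − rank(Y): 1, 0, 1, 2, -4; Σd² = 22
ρ = 1 − 6Σd² / [n(n²−1)] = 1 − 6×22 / (5×24) = 1 − 132/120 ≈ -0.100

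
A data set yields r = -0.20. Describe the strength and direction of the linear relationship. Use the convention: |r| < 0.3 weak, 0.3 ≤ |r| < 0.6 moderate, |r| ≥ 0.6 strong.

r = -0.20 < 0 so the relationship is negative.
|r| = 0.20, which falls in the weak range.

weak negative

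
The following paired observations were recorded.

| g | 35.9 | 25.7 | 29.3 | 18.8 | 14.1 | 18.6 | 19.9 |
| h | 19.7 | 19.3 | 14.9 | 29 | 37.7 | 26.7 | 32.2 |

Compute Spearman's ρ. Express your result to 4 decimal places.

-0.7500

Rank g: 7, 5, 6, 3, 1, 2, 4
Rank h: 3, 2, 1, 5, 7, 4, 6
d = rank(g) − rank(h): 4, 3, 5, -2, -6, -2, -2; Σd² = 98
ρ = 1 − 6Σd² / [n(n²−1)] = 1 − 6×98 / (7×48) = 1 − 588/336 ≈ -0.7500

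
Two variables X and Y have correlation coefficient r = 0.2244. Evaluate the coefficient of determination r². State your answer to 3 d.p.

r² = (0.2244)² = 0.050

0.050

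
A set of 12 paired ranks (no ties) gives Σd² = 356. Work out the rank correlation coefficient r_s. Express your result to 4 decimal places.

ρ = 1 − 6Σd² / [n(n²−1)] = 1 − 6×356 / (12×143)
  = 1 − 2136/1716 = 1 − 1.24476 ≈ -0.2448

-0.2448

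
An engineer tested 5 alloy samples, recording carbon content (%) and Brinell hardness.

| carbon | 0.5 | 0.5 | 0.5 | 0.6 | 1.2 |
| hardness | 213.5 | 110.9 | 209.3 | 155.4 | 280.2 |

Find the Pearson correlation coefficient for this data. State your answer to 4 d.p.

n = 5, Σx = 3.3, Σy = 969.3, Σx² = 2.55, Σy² = 204348.75, Σxy = 696.33
nΣxy − ΣxΣy = 3481.65 − 3198.69 = 282.96
nΣx² − (Σx)² = 12.75 − 10.89 = 1.86; nΣy² − (Σy)² = 1021743.75 − 939542.49 = 82201.26
r = 282.96 / √(1.86 × 82201.26) = 282.96 / 391.0171 ≈ 0.7237

0.7237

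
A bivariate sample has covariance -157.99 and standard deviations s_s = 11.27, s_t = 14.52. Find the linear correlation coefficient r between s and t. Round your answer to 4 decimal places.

-0.9655

r = Cov(s,t) / (s_s · s_t) = -157.99 / (11.27 × 14.52)
  = -157.99 / 163.6404 ≈ -0.9655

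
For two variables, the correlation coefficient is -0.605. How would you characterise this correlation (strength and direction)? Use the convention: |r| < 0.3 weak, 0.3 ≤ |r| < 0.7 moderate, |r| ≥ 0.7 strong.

r = -0.605 < 0 so the relationship is negative.
|r| = 0.605, which falls in the moderate range.

moderate negative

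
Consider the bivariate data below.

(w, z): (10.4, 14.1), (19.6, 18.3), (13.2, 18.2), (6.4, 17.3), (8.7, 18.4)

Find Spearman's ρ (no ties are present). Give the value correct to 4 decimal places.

Rank w: 3, 5, 4, 1, 2
Rank z: 1, 4, 3, 2, 5
d = rank(w) − rank(z): 2, 1, 1, -1, -3; Σd² = 16
ρ = 1 − 6Σd² / [n(n²−1)] = 1 − 6×16 / (5×24) = 1 − 96/120 ≈ 0.2000

0.2000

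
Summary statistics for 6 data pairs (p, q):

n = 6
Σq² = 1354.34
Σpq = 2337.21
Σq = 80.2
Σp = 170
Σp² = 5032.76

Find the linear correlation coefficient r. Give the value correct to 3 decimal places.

r = (nΣpq − ΣpΣq) / √[(nΣp² − (Σp)²)(nΣq² − (Σq)²)]
Numerator: 6×2337.21 − 170×80.2 = 389.26
Denominator: √[(30196.56 − 28900)(8126.04 − 6432.04)] = √[1296.56 × 1694] = 1482.0164
r = 389.26 / 1482.0164 ≈ 0.263

0.263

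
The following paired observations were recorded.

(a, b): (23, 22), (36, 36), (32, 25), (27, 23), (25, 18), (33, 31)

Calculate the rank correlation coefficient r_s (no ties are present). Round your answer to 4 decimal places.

0.9429

Rank a: 1, 6, 4, 3, 2, 5
Rank b: 2, 6, 4, 3, 1, 5
d = rank(a) − rank(b): -1, 0, 0, 0, 1, 0; Σd² = 2
ρ = 1 − 6Σd² / [n(n²−1)] = 1 − 6×2 / (6×35) = 1 − 12/210 ≈ 0.9429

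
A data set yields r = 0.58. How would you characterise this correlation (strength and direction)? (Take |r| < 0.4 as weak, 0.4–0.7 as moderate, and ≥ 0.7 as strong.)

moderate positive

r = 0.58 > 0 so the relationship is positive.
|r| = 0.58, which falls in the moderate range.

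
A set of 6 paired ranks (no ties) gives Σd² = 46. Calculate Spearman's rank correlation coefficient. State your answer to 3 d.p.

ρ = 1 − 6Σd² / [n(n²−1)] = 1 − 6×46 / (6×35)
  = 1 − 276/210 = 1 − 1.3143 ≈ -0.314

-0.314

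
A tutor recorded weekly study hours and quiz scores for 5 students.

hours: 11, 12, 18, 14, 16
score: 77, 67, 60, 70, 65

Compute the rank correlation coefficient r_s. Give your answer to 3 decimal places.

Rank hours: 1, 2, 5, 3, 4
Rank score: 5, 3, 1, 4, 2
d = rank(hours) − rank(score): -4, -1, 4, -1, 2; Σd² = 38
ρ = 1 − 6Σd² / [n(n²−1)] = 1 − 6×38 / (5×24) = 1 − 228/120 ≈ -0.900

-0.900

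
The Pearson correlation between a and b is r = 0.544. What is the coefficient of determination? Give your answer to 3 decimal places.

0.296

r² = (0.544)² = 0.296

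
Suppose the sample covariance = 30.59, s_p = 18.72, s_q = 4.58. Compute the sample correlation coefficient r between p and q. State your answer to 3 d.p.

0.357

r = Cov(p,q) / (s_p · s_q) = 30.59 / (18.72 × 4.58)
  = 30.59 / 85.7376 ≈ 0.357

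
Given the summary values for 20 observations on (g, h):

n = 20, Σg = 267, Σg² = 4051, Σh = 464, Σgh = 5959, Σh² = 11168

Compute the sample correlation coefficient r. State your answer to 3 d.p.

-0.531

r = (nΣgh − ΣgΣh) / √[(nΣg² − (Σg)²)(nΣh² − (Σh)²)]
Numerator: 20×5959 − 267×464 = -4708
Denominator: √[(81020 − 71289)(223360 − 215296)] = √[9731 × 8064] = 8858.3737
r = -4708 / 8858.3737 ≈ -0.531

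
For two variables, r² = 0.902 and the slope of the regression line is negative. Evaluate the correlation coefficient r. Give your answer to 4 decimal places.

-0.9497

|r| = √0.902 = 0.9497
The association is negative, so r = −0.9497.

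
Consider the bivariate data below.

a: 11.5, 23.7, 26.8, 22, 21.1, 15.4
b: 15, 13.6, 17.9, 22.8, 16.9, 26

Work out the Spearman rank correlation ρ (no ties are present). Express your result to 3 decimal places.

Rank a: 1, 5, 6, 4, 3, 2
Rank b: 2, 1, 4, 5, 3, 6
d = rank(a) − rank(b): -1, 4, 2, -1, 0, -4; Σd² = 38
ρ = 1 − 6Σd² / [n(n²−1)] = 1 − 6×38 / (6×35) = 1 − 228/210 ≈ -0.086

-0.086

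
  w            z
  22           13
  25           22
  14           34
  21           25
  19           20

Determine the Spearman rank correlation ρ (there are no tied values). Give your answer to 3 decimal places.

-0.500

Rank w: 4, 5, 1, 3, 2
Rank z: 1, 3, 5, 4, 2
d = rank(w) − rank(z): 3, 2, -4, -1, 0; Σd² = 30
ρ = 1 − 6Σd² / [n(n²−1)] = 1 − 6×30 / (5×24) = 1 − 180/120 ≈ -0.500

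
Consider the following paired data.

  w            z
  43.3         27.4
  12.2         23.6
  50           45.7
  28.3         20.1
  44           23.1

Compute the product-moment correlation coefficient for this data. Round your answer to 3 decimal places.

n = 5, Σw = 177.8, Σz = 139.9, Σw² = 7260.62, Σz² = 4333.83, Σwz = 5344.57
nΣwz − ΣwΣz = 26722.85 − 24874.22 = 1848.63
nΣw² − (Σw)² = 36303.1 − 31612.84 = 4690.26; nΣz² − (Σz)² = 21669.15 − 19572.01 = 2097.14
r = 1848.63 / √(4690.26 × 2097.14) = 1848.63 / 3136.2608 ≈ 0.589

0.589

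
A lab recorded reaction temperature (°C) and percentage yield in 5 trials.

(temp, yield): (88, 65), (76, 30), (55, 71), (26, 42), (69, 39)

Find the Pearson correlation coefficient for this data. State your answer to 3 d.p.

n = 5, Σx = 314, Σy = 247, Σx² = 21982, Σy² = 13451, Σxy = 15688
nΣxy − ΣxΣy = 78440 − 77558 = 882
nΣx² − (Σx)² = 109910 − 98596 = 11314; nΣy² − (Σy)² = 67255 − 61009 = 6246
r = 882 / √(11314 × 6246) = 882 / 8406.3811 ≈ 0.105

0.105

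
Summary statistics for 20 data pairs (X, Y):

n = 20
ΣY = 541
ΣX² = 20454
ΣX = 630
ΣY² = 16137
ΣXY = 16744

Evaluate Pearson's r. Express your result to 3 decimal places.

-0.311

r = (nΣXY − ΣXΣY) / √[(nΣX² − (ΣX)²)(nΣY² − (ΣY)²)]
Numerator: 20×16744 − 630×541 = -5950
Denominator: √[(409080 − 396900)(322740 − 292681)] = √[12180 × 30059] = 19134.2264
r = -5950 / 19134.2264 ≈ -0.311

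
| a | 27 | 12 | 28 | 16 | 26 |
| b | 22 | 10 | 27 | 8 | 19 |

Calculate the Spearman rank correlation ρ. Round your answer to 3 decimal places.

0.900

Rank a: 4, 1, 5, 2, 3
Rank b: 4, 2, 5, 1, 3
d = rank(a) − rank(b): 0, -1, 0, 1, 0; Σd² = 2
ρ = 1 − 6Σd² / [n(n²−1)] = 1 − 6×2 / (5×24) = 1 − 12/120 ≈ 0.900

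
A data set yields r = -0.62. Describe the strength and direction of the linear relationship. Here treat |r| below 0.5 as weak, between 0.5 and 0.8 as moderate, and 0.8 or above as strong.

moderate negative

r = -0.62 < 0 so the relationship is negative.
|r| = 0.62, which falls in the moderate range.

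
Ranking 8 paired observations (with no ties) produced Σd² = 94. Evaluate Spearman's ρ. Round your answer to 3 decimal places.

-0.119

ρ = 1 − 6Σd² / [n(n²−1)] = 1 − 6×94 / (8×63)
  = 1 − 564/504 = 1 − 1.1190 ≈ -0.119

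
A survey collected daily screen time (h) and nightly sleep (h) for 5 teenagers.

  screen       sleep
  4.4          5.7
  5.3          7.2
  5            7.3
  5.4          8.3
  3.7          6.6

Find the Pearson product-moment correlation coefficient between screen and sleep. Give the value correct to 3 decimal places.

n = 5, Σx = 23.8, Σy = 35.1, Σx² = 115.3, Σy² = 250.07, Σxy = 168.98
nΣxy − ΣxΣy = 844.9 − 835.38 = 9.52
nΣx² − (Σx)² = 576.5 − 566.44 = 10.06; nΣy² − (Σy)² = 1250.35 − 1232.01 = 18.34
r = 9.52 / √(10.06 × 18.34) = 9.52 / 13.5831 ≈ 0.701

0.701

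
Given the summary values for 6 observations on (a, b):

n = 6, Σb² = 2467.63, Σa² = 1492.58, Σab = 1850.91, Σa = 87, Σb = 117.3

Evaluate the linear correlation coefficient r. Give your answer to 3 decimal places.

r = (nΣab − ΣaΣb) / √[(nΣa² − (Σa)²)(nΣb² − (Σb)²)]
Numerator: 6×1850.91 − 87×117.3 = 900.36
Denominator: √[(8955.48 − 7569)(14805.78 − 13759.29)] = √[1386.48 × 1046.49] = 1204.5487
r = 900.36 / 1204.5487 ≈ 0.747

0.747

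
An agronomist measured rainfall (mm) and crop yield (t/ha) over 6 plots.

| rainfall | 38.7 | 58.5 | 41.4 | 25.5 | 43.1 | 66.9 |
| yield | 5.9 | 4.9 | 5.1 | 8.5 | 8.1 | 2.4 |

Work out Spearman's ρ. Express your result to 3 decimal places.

Rank rainfall: 2, 5, 3, 1, 4, 6
Rank yield: 4, 2, 3, 6, 5, 1
d = rank(rainfall) − rank(yield): -2, 3, 0, -5, -1, 5; Σd² = 64
ρ = 1 − 6Σd² / [n(n²−1)] = 1 − 6×64 / (6×35) = 1 − 384/210 ≈ -0.829

-0.829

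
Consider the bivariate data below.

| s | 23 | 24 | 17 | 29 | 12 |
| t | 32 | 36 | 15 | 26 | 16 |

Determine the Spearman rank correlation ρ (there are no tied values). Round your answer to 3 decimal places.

0.600

Rank s: 3, 4, 2, 5, 1
Rank t: 4, 5, 1, 3, 2
d = rank(s) − rank(t): -1, -1, 1, 2, -1; Σd² = 8
ρ = 1 − 6Σd² / [n(n²−1)] = 1 − 6×8 / (5×24) = 1 − 48/120 ≈ 0.600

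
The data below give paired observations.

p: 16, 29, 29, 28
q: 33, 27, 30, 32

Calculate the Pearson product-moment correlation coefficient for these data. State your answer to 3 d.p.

-0.674

n = 4, Σp = 102, Σq = 122, Σp² = 2722, Σq² = 3742, Σpq = 3077
nΣpq − ΣpΣq = 12308 − 12444 = -136
nΣp² − (Σp)² = 10888 − 10404 = 484; nΣq² − (Σq)² = 14968 − 14884 = 84
r = -136 / √(484 × 84) = -136 / 201.6333 ≈ -0.674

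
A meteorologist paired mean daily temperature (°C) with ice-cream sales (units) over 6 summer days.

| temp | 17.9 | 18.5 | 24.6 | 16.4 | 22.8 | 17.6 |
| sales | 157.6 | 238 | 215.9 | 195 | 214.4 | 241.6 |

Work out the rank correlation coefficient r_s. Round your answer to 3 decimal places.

Rank temp: 3, 4, 6, 1, 5, 2
Rank sales: 1, 5, 4, 2, 3, 6
d = rank(temp) − rank(sales): 2, -1, 2, -1, 2, -4; Σd² = 30
ρ = 1 − 6Σd² / [n(n²−1)] = 1 − 6×30 / (6×35) = 1 − 180/210 ≈ 0.143

0.143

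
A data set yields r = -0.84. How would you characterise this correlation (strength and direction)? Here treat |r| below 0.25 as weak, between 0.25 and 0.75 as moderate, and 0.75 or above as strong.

strong negative

r = -0.84 < 0 so the relationship is negative.
|r| = 0.84, which falls in the strong range.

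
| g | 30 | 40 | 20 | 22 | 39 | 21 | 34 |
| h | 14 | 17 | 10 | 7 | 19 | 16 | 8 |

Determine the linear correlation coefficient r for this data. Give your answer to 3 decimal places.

0.519

n = 7, Σg = 206, Σh = 91, Σg² = 6502, Σh² = 1315, Σgh = 2803
nΣgh − ΣgΣh = 19621 − 18746 = 875
nΣg² − (Σg)² = 45514 − 42436 = 3078; nΣh² − (Σh)² = 9205 − 8281 = 924
r = 875 / √(3078 × 924) = 875 / 1686.4377 ≈ 0.519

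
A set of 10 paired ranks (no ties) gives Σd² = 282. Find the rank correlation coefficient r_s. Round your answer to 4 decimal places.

ρ = 1 − 6Σd² / [n(n²−1)] = 1 − 6×282 / (10×99)
  = 1 − 1692/990 = 1 − 1.70909 ≈ -0.7091

-0.7091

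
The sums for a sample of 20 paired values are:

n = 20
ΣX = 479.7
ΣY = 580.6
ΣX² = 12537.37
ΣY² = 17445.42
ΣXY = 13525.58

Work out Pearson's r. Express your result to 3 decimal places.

-0.513

r = (nΣXY − ΣXΣY) / √[(nΣX² − (ΣX)²)(nΣY² − (ΣY)²)]
Numerator: 20×13525.58 − 479.7×580.6 = -8002.22
Denominator: √[(250747.4 − 230112.09)(348908.4 − 337096.36)] = √[20635.31 × 11812.04] = 15612.3383
r = -8002.22 / 15612.3383 ≈ -0.513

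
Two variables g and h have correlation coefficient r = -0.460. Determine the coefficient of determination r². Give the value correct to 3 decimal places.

0.212

r² = (-0.460)² = 0.212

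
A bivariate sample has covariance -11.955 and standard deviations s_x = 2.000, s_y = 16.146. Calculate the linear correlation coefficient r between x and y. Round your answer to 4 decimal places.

-0.3702

r = Cov(x,y) / (s_x · s_y) = -11.955 / (2.000 × 16.146)
  = -11.955 / 32.2920 ≈ -0.3702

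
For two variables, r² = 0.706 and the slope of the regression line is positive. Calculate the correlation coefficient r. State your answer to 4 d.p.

0.8402

|r| = √0.706 = 0.8402
The association is positive, so r = 0.8402.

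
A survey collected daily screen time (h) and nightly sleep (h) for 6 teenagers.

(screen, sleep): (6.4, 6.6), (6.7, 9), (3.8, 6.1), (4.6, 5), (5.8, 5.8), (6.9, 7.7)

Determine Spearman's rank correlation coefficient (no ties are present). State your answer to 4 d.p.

Rank screen: 4, 5, 1, 2, 3, 6
Rank sleep: 4, 6, 3, 1, 2, 5
d = rank(screen) − rank(sleep): 0, -1, -2, 1, 1, 1; Σd² = 8
ρ = 1 − 6Σd² / [n(n²−1)] = 1 − 6×8 / (6×35) = 1 − 48/210 ≈ 0.7714

0.7714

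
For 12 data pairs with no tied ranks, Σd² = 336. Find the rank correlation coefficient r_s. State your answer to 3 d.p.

-0.175

ρ = 1 − 6Σd² / [n(n²−1)] = 1 − 6×336 / (12×143)
  = 1 − 2016/1716 = 1 − 1.1748 ≈ -0.175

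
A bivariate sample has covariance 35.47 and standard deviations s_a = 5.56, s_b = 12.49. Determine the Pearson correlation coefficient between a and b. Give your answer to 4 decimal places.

0.5108

r = Cov(a,b) / (s_a · s_b) = 35.47 / (5.56 × 12.49)
  = 35.47 / 69.4444 ≈ 0.5108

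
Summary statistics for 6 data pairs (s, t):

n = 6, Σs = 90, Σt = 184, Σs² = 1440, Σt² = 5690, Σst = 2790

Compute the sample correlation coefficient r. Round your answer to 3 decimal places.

r = (nΣst − ΣsΣt) / √[(nΣs² − (Σs)²)(nΣt² − (Σt)²)]
Numerator: 6×2790 − 90×184 = 180
Denominator: √[(8640 − 8100)(34140 − 33856)] = √[540 × 284] = 391.6121
r = 180 / 391.6121 ≈ 0.460

0.460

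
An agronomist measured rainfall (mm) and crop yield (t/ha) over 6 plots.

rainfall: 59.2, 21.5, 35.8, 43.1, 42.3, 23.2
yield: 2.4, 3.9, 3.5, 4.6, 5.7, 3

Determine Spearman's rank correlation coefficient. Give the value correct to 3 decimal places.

-0.086

Rank rainfall: 6, 1, 3, 5, 4, 2
Rank yield: 1, 4, 3, 5, 6, 2
d = rank(rainfall) − rank(yield): 5, -3, 0, 0, -2, 0; Σd² = 38
ρ = 1 − 6Σd² / [n(n²−1)] = 1 − 6×38 / (6×35) = 1 − 228/210 ≈ -0.086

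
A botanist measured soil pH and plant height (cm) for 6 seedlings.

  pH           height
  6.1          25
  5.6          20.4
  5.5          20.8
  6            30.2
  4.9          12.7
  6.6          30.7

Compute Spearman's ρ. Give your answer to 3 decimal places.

0.886

Rank pH: 5, 3, 2, 4, 1, 6
Rank height: 4, 2, 3, 5, 1, 6
d = rank(pH) − rank(height): 1, 1, -1, -1, 0, 0; Σd² = 4
ρ = 1 − 6Σd² / [n(n²−1)] = 1 − 6×4 / (6×35) = 1 − 24/210 ≈ 0.886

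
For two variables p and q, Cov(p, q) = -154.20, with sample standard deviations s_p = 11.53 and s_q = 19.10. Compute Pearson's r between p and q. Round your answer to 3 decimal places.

r = Cov(p,q) / (s_p · s_q) = -154.20 / (11.53 × 19.10)
  = -154.20 / 220.2230 ≈ -0.700

-0.700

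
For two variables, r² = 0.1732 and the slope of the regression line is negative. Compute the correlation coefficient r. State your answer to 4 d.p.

|r| = √0.1732 = 0.4162
The association is negative, so r = −0.4162.

-0.4162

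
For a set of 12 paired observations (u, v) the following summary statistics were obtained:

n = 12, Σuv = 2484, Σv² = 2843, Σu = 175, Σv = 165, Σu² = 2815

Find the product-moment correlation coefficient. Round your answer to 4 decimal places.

0.2001

r = (nΣuv − ΣuΣv) / √[(nΣu² − (Σu)²)(nΣv² − (Σv)²)]
Numerator: 12×2484 − 175×165 = 933
Denominator: √[(33780 − 30625)(34116 − 27225)] = √[3155 × 6891] = 4662.7358
r = 933 / 4662.7358 ≈ 0.2001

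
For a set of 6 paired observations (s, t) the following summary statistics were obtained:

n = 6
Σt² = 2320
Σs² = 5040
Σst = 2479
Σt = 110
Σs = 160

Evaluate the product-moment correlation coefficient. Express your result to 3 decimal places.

r = (nΣst − ΣsΣt) / √[(nΣs² − (Σs)²)(nΣt² − (Σt)²)]
Numerator: 6×2479 − 160×110 = -2726
Denominator: √[(30240 − 25600)(13920 − 12100)] = √[4640 × 1820] = 2905.9938
r = -2726 / 2905.9938 ≈ -0.938

-0.938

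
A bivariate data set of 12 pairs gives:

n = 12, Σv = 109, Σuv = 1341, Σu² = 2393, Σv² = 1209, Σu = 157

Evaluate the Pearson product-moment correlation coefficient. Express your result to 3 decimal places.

r = (nΣuv − ΣuΣv) / √[(nΣu² − (Σu)²)(nΣv² − (Σv)²)]
Numerator: 12×1341 − 157×109 = -1021
Denominator: √[(28716 − 24649)(14508 − 11881)] = √[4067 × 2627] = 3268.6402
r = -1021 / 3268.6402 ≈ -0.312

-0.312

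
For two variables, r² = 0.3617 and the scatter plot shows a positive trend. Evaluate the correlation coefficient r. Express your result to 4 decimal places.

|r| = √0.3617 = 0.6014
The association is positive, so r = 0.6014.

0.6014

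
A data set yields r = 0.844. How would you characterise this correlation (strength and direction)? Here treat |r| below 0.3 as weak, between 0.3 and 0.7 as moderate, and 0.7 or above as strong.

r = 0.844 > 0 so the relationship is positive.
|r| = 0.844, which falls in the strong range.

strong positive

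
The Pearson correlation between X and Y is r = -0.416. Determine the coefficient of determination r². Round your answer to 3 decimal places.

0.173

r² = (-0.416)² = 0.173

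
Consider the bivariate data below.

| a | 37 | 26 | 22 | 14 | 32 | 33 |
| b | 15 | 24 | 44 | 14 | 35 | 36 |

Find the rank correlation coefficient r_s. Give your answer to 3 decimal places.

Rank a: 6, 3, 2, 1, 4, 5
Rank b: 2, 3, 6, 1, 4, 5
d = rank(a) − rank(b): 4, 0, -4, 0, 0, 0; Σd² = 32
ρ = 1 − 6Σd² / [n(n²−1)] = 1 − 6×32 / (6×35) = 1 − 192/210 ≈ 0.086

0.086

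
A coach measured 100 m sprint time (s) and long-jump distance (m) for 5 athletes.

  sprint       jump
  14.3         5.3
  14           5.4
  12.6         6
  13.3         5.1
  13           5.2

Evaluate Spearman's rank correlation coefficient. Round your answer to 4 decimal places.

Rank sprint: 5, 4, 1, 3, 2
Rank jump: 3, 4, 5, 1, 2
d = rank(sprint) − rank(jump): 2, 0, -4, 2, 0; Σd² = 24
ρ = 1 − 6Σd² / [n(n²−1)] = 1 − 6×24 / (5×24) = 1 − 144/120 ≈ -0.2000

-0.2000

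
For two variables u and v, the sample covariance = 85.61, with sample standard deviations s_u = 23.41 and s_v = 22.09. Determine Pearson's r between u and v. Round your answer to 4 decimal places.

0.1655

r = Cov(u,v) / (s_u · s_v) = 85.61 / (23.41 × 22.09)
  = 85.61 / 517.1269 ≈ 0.1655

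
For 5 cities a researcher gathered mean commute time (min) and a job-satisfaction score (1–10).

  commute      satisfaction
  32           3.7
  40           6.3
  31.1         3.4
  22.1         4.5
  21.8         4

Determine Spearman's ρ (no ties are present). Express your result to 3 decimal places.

0.200

Rank commute: 4, 5, 3, 2, 1
Rank satisfaction: 2, 5, 1, 4, 3
d = rank(commute) − rank(satisfaction): 2, 0, 2, -2, -2; Σd² = 16
ρ = 1 − 6Σd² / [n(n²−1)] = 1 − 6×16 / (5×24) = 1 − 96/120 ≈ 0.200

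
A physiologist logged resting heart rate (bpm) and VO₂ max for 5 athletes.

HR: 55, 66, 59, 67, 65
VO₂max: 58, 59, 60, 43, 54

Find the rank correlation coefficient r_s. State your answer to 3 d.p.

-0.500

Rank HR: 1, 4, 2, 5, 3
Rank VO₂max: 3, 4, 5, 1, 2
d = rank(HR) − rank(VO₂max): -2, 0, -3, 4, 1; Σd² = 30
ρ = 1 − 6Σd² / [n(n²−1)] = 1 − 6×30 / (5×24) = 1 − 180/120 ≈ -0.500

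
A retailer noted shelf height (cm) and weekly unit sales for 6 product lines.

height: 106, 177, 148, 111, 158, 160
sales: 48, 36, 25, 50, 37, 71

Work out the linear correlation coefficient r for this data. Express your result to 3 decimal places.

n = 6, Σx = 860, Σy = 267, Σx² = 127354, Σy² = 13135, Σxy = 37916
nΣxy − ΣxΣy = 227496 − 229620 = -2124
nΣx² − (Σx)² = 764124 − 739600 = 24524; nΣy² − (Σy)² = 78810 − 71289 = 7521
r = -2124 / √(24524 × 7521) = -2124 / 13581.0531 ≈ -0.156

-0.156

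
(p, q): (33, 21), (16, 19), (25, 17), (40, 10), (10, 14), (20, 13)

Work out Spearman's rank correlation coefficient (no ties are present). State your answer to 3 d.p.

Rank p: 5, 2, 4, 6, 1, 3
Rank q: 6, 5, 4, 1, 3, 2
d = rank(p) − rank(q): -1, -3, 0, 5, -2, 1; Σd² = 40
ρ = 1 − 6Σd² / [n(n²−1)] = 1 − 6×40 / (6×35) = 1 − 240/210 ≈ -0.143

-0.143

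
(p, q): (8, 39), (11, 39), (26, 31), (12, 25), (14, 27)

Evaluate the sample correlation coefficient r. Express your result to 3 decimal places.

-0.335

n = 5, Σp = 71, Σq = 161, Σp² = 1201, Σq² = 5357, Σpq = 2225
nΣpq − ΣpΣq = 11125 − 11431 = -306
nΣp² − (Σp)² = 6005 − 5041 = 964; nΣq² − (Σq)² = 26785 − 25921 = 864
r = -306 / √(964 × 864) = -306 / 912.6314 ≈ -0.335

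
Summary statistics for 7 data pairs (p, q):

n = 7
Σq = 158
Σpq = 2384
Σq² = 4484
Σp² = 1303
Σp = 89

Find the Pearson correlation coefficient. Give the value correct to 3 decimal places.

0.946

r = (nΣpq − ΣpΣq) / √[(nΣp² − (Σp)²)(nΣq² − (Σq)²)]
Numerator: 7×2384 − 89×158 = 2626
Denominator: √[(9121 − 7921)(31388 − 24964)] = √[1200 × 6424] = 2776.4726
r = 2626 / 2776.4726 ≈ 0.946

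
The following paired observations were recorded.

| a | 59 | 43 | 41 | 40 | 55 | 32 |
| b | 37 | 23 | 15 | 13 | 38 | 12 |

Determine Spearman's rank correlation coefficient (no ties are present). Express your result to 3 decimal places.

Rank a: 6, 4, 3, 2, 5, 1
Rank b: 5, 4, 3, 2, 6, 1
d = rank(a) − rank(b): 1, 0, 0, 0, -1, 0; Σd² = 2
ρ = 1 − 6Σd² / [n(n²−1)] = 1 − 6×2 / (6×35) = 1 − 12/210 ≈ 0.943

0.943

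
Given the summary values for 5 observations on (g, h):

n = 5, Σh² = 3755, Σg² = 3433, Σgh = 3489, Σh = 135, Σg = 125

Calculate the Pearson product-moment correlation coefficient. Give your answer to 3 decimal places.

r = (nΣgh − ΣgΣh) / √[(nΣg² − (Σg)²)(nΣh² − (Σh)²)]
Numerator: 5×3489 − 125×135 = 570
Denominator: √[(17165 − 15625)(18775 − 18225)] = √[1540 × 550] = 920.3260
r = 570 / 920.3260 ≈ 0.619

0.619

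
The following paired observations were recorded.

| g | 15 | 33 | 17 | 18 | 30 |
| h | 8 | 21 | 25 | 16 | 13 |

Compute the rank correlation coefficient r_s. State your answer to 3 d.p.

Rank g: 1, 5, 2, 3, 4
Rank h: 1, 4, 5, 3, 2
d = rank(g) − rank(h): 0, 1, -3, 0, 2; Σd² = 14
ρ = 1 − 6Σd² / [n(n²−1)] = 1 − 6×14 / (5×24) = 1 − 84/120 ≈ 0.300

0.300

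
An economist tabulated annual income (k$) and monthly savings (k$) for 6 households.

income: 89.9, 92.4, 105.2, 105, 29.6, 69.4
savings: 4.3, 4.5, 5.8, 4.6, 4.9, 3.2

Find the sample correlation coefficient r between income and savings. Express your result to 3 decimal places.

n = 6, Σx = 491.5, Σy = 27.3, Σx² = 44404.33, Σy² = 127.79, Σxy = 2262.65
nΣxy − ΣxΣy = 13575.9 − 13417.95 = 157.95
nΣx² − (Σx)² = 266425.98 − 241572.25 = 24853.73; nΣy² − (Σy)² = 766.74 − 745.29 = 21.45
r = 157.95 / √(24853.73 × 21.45) = 157.95 / 730.1455 ≈ 0.216

0.216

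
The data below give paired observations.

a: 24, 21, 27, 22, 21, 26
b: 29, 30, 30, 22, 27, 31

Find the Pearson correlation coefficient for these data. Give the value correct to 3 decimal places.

0.502

n = 6, Σa = 141, Σb = 169, Σa² = 3347, Σb² = 4815, Σab = 3993
nΣab − ΣaΣb = 23958 − 23829 = 129
nΣa² − (Σa)² = 20082 − 19881 = 201; nΣb² − (Σb)² = 28890 − 28561 = 329
r = 129 / √(201 × 329) = 129 / 257.1556 ≈ 0.502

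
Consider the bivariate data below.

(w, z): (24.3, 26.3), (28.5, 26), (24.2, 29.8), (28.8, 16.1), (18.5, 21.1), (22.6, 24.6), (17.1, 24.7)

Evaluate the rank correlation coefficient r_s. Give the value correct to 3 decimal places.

0.000

Rank w: 5, 6, 4, 7, 2, 3, 1
Rank z: 6, 5, 7, 1, 2, 3, 4
d = rank(w) − rank(z): -1, 1, -3, 6, 0, 0, -3; Σd² = 56
ρ = 1 − 6Σd² / [n(n²−1)] = 1 − 6×56 / (7×48) = 1 − 336/336 ≈ 0.000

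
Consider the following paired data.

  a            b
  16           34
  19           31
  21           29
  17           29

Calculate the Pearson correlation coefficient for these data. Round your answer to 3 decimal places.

-0.620

n = 4, Σa = 73, Σb = 123, Σa² = 1347, Σb² = 3799, Σab = 2235
nΣab − ΣaΣb = 8940 − 8979 = -39
nΣa² − (Σa)² = 5388 − 5329 = 59; nΣb² − (Σb)² = 15196 − 15129 = 67
r = -39 / √(59 × 67) = -39 / 62.8729 ≈ -0.620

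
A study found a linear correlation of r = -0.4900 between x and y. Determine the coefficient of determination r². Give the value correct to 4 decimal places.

0.2401

r² = (-0.4900)² = 0.2401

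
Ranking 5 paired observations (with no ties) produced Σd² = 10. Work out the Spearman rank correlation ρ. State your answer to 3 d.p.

0.500

ρ = 1 − 6Σd² / [n(n²−1)] = 1 − 6×10 / (5×24)
  = 1 − 60/120 = 1 − 0.5000 ≈ 0.500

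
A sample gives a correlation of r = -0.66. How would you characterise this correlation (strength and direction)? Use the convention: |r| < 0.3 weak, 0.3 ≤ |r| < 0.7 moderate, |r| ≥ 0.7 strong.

r = -0.66 < 0 so the relationship is negative.
|r| = 0.66, which falls in the moderate range.

moderate negative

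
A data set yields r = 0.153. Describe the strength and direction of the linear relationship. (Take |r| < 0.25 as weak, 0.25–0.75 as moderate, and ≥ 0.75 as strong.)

r = 0.153 > 0 so the relationship is positive.
|r| = 0.153, which falls in the weak range.

weak positive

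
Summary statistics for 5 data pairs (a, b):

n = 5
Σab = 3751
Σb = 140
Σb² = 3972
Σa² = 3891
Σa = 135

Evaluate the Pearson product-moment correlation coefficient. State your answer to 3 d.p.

r = (nΣab − ΣaΣb) / √[(nΣa² − (Σa)²)(nΣb² − (Σb)²)]
Numerator: 5×3751 − 135×140 = -145
Denominator: √[(19455 − 18225)(19860 − 19600)] = √[1230 × 260] = 565.5086
r = -145 / 565.5086 ≈ -0.256

-0.256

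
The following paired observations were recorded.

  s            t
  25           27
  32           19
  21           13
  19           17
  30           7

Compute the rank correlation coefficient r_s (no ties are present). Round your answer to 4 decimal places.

Rank s: 3, 5, 2, 1, 4
Rank t: 5, 4, 2, 3, 1
d = rank(s) − rank(t): -2, 1, 0, -2, 3; Σd² = 18
ρ = 1 − 6Σd² / [n(n²−1)] = 1 − 6×18 / (5×24) = 1 − 108/120 ≈ 0.1000

0.1000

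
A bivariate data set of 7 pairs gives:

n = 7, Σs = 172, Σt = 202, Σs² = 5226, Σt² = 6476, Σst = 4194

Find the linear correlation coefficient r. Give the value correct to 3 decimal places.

r = (nΣst − ΣsΣt) / √[(nΣs² − (Σs)²)(nΣt² − (Σt)²)]
Numerator: 7×4194 − 172×202 = -5386
Denominator: √[(36582 − 29584)(45332 − 40804)] = √[6998 × 4528] = 5629.1157
r = -5386 / 5629.1157 ≈ -0.957

-0.957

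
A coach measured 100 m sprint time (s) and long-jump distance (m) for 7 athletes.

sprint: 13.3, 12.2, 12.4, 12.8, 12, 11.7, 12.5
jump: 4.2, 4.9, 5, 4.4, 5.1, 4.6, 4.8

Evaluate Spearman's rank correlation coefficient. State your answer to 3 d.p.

-0.607

Rank sprint: 7, 3, 4, 6, 2, 1, 5
Rank jump: 1, 5, 6, 2, 7, 3, 4
d = rank(sprint) − rank(jump): 6, -2, -2, 4, -5, -2, 1; Σd² = 90
ρ = 1 − 6Σd² / [n(n²−1)] = 1 − 6×90 / (7×48) = 1 − 540/336 ≈ -0.607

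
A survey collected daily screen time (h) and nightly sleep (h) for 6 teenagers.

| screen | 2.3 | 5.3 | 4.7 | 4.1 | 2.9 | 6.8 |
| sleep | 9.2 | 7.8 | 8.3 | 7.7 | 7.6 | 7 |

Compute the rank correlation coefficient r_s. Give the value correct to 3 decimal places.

-0.486

Rank screen: 1, 5, 4, 3, 2, 6
Rank sleep: 6, 4, 5, 3, 2, 1
d = rank(screen) − rank(sleep): -5, 1, -1, 0, 0, 5; Σd² = 52
ρ = 1 − 6Σd² / [n(n²−1)] = 1 − 6×52 / (6×35) = 1 − 312/210 ≈ -0.486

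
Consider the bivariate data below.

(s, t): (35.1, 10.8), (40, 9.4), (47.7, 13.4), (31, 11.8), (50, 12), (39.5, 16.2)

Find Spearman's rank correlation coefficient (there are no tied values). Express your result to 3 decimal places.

Rank s: 2, 4, 5, 1, 6, 3
Rank t: 2, 1, 5, 3, 4, 6
d = rank(s) − rank(t): 0, 3, 0, -2, 2, -3; Σd² = 26
ρ = 1 − 6Σd² / [n(n²−1)] = 1 − 6×26 / (6×35) = 1 − 156/210 ≈ 0.257

0.257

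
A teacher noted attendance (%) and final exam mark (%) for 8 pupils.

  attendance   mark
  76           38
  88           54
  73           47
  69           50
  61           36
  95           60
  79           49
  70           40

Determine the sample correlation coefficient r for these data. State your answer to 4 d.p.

n = 8, Σx = 611, Σy = 374, Σx² = 47497, Σy² = 17966, Σxy = 29088
nΣxy − ΣxΣy = 232704 − 228514 = 4190
nΣx² − (Σx)² = 379976 − 373321 = 6655; nΣy² − (Σy)² = 143728 − 139876 = 3852
r = 4190 / √(6655 × 3852) = 4190 / 5063.1077 ≈ 0.8276

0.8276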